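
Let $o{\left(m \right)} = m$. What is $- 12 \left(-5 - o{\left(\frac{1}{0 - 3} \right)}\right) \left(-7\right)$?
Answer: $-392$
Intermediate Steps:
$- 12 \left(-5 - o{\left(\frac{1}{0 - 3} \right)}\right) \left(-7\right) = - 12 \left(-5 - \frac{1}{0 - 3}\right) \left(-7\right) = - 12 \left(-5 - \frac{1}{-3}\right) \left(-7\right) = - 12 \left(-5 - - \frac{1}{3}\right) \left(-7\right) = - 12 \left(-5 + \frac{1}{3}\right) \left(-7\right) = \left(-12\right) \left(- \frac{14}{3}\right) \left(-7\right) = 56 \left(-7\right) = -392$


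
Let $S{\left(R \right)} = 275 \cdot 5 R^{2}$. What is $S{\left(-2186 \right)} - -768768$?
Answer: $6571338268$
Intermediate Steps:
$S{\left(R \right)} = 1375 R^{2}$
$S{\left(-2186 \right)} - -768768 = 1375 \left(-2186\right)^{2} - -768768 = 1375 \cdot 4778596 + 768768 = 6570569500 + 768768 = 6571338268$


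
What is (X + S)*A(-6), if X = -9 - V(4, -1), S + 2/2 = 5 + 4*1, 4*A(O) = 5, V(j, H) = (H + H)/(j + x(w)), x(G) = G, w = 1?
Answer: -¾ ≈ -0.75000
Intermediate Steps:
V(j, H) = 2*H/(1 + j) (V(j, H) = (H + H)/(j + 1) = (2*H)/(1 + j) = 2*H/(1 + j))
A(O) = 5/4 (A(O) = (¼)*5 = 5/4)
S = 8 (S = -1 + (5 + 4*1) = -1 + (5 + 4) = -1 + 9 = 8)
X = -43/5 (X = -9 - 2*(-1)/(1 + 4) = -9 - 2*(-1)/5 = -9 - 1*(-⅖) = -9 + ⅖ = -43/5 ≈ -8.6000)
(X + S)*A(-6) = (-43/5 + 8)*(5/4) = -⅗*5/4 = -¾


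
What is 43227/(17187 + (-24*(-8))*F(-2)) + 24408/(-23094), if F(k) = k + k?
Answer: 11065359/7021859 ≈ 1.5758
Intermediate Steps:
F(k) = 2*k
43227/(17187 + (-24*(-8))*F(-2)) + 24408/(-23094) = 43227/(17187 + (-24*(-8))*(2*(-2))) + 24408/(-23094) = 43227/(17187 + 192*(-4)) + 24408*(-1/23094) = 43227/(17187 - 768) - 1356/1283 = 43227/16419 - 1356/1283 = 43227*(1/16419) - 1356/1283 = 14409/5473 - 1356/1283 = 11065359/7021859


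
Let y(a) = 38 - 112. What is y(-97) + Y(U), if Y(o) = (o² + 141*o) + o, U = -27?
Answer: -3179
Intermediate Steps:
y(a) = -74
Y(o) = o² + 142*o
y(-97) + Y(U) = -74 - 27*(142 - 27) = -74 - 27*115 = -74 - 3105 = -3179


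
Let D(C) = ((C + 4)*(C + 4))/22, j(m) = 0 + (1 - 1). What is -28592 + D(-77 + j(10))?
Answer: -623695/22 ≈ -28350.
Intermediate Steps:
j(m) = 0 (j(m) = 0 + 0 = 0)
D(C) = (4 + C)²/22 (D(C) = ((4 + C)*(4 + C))/22 = (4 + C)²/22)
-28592 + D(-77 + j(10)) = -28592 + (4 + (-77 + 0))²/22 = -28592 + (4 - 77)²/22 = -28592 + (1/22)*(-73)² = -28592 + (1/22)*5329 = -28592 + 5329/22 = -623695/22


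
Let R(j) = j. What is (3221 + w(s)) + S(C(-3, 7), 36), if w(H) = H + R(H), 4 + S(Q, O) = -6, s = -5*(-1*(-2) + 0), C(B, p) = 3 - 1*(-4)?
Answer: 3191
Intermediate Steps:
C(B, p) = 7 (C(B, p) = 3 + 4 = 7)
s = -10 (s = -5*(2 + 0) = -5*2 = -10)
S(Q, O) = -10 (S(Q, O) = -4 - 6 = -10)
w(H) = 2*H (w(H) = H + H = 2*H)
(3221 + w(s)) + S(C(-3, 7), 36) = (3221 + 2*(-10)) - 10 = (3221 - 20) - 10 = 3201 - 10 = 3191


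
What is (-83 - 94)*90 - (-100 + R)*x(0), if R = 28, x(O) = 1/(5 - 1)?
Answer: -15912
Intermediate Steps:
x(O) = ¼ (x(O) = 1/4 = ¼)
(-83 - 94)*90 - (-100 + R)*x(0) = (-83 - 94)*90 - (-100 + 28)/4 = -177*90 - (-72)/4 = -15930 - 1*(-18) = -15930 + 18 = -15912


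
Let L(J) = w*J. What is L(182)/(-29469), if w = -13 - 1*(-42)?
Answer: -5278/29469 ≈ -0.17910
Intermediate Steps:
w = 29 (w = -13 + 42 = 29)
L(J) = 29*J
L(182)/(-29469) = (29*182)/(-29469) = 5278*(-1/29469) = -5278/29469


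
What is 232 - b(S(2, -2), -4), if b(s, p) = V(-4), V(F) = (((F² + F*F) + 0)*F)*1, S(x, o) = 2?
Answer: 360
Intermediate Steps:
V(F) = 2*F³ (V(F) = (((F² + F²) + 0)*F)*1 = ((2*F² + 0)*F)*1 = ((2*F²)*F)*1 = (2*F³)*1 = 2*F³)
b(s, p) = -128 (b(s, p) = 2*(-4)³ = 2*(-64) = -128)
232 - b(S(2, -2), -4) = 232 - 1*(-128) = 232 + 128 = 360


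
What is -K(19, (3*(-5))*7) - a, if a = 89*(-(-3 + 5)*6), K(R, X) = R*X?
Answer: 3063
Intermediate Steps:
a = -1068 (a = 89*(-2*6) = 89*(-1*12) = 89*(-12) = -1068)
-K(19, (3*(-5))*7) - a = -19*(3*(-5))*7 - 1*(-1068) = -19*(-15*7) + 1068 = -19*(-105) + 1068 = -1*(-1995) + 1068 = 1995 + 1068 = 3063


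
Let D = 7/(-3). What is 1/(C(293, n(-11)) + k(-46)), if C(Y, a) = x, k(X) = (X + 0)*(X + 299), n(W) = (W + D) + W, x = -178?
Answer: -1/11816 ≈ -8.4631e-5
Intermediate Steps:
D = -7/3 (D = 7*(-⅓) = -7/3 ≈ -2.3333)
n(W) = -7/3 + 2*W (n(W) = (W - 7/3) + W = (-7/3 + W) + W = -7/3 + 2*W)
k(X) = X*(299 + X)
C(Y, a) = -178
1/(C(293, n(-11)) + k(-46)) = 1/(-178 - 46*(299 - 46)) = 1/(-178 - 46*253) = 1/(-178 - 11638) = 1/(-11816) = -1/11816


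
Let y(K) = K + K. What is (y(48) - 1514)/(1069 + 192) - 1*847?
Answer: -1069485/1261 ≈ -848.12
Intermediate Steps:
y(K) = 2*K
(y(48) - 1514)/(1069 + 192) - 1*847 = (2*48 - 1514)/(1069 + 192) - 1*847 = (96 - 1514)/1261 - 847 = -1418*1/1261 - 847 = -1418/1261 - 847 = -1069485/1261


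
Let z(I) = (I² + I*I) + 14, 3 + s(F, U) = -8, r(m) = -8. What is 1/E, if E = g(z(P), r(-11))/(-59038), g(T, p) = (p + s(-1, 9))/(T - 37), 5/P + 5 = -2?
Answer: -9083418/133 ≈ -68296.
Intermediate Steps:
P = -5/7 (P = 5/(-5 - 2) = 5/(-7) = 5*(-⅐) = -5/7 ≈ -0.71429)
s(F, U) = -11 (s(F, U) = -3 - 8 = -11)
z(I) = 14 + 2*I² (z(I) = (I² + I²) + 14 = 2*I² + 14 = 14 + 2*I²)
g(T, p) = (-11 + p)/(-37 + T) (g(T, p) = (p - 11)/(T - 37) = (-11 + p)/(-37 + T))
E = -133/9083418 (E = ((-11 - 8)/(-37 + (14 + 2*(-5/7)²)))/(-59038) = (-19/(-37 + (14 + 2*(25/49))))*(-1/59038) = (-19/(-37 + (14 + 50/49)))*(-1/59038) = (-19/(-37 + 736/49))*(-1/59038) = (-19/(-1077/49))*(-1/59038) = -49/1077*(-19)*(-1/59038) = (931/1077)*(-1/59038) = -133/9083418 ≈ -1.4642e-5)
1/E = 1/(-133/9083418) = -9083418/133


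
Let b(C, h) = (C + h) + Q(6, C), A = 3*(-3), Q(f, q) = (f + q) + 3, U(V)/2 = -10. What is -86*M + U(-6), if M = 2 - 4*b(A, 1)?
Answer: -2944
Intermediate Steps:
U(V) = -20 (U(V) = 2*(-10) = -20)
Q(f, q) = 3 + f + q
A = -9
b(C, h) = 9 + h + 2*C (b(C, h) = (C + h) + (3 + 6 + C) = (C + h) + (9 + C) = 9 + h + 2*C)
M = 34 (M = 2 - 4*(9 + 1 + 2*(-9)) = 2 - 4*(9 + 1 - 18) = 2 - 4*(-8) = 2 + 32 = 34)
-86*M + U(-6) = -86*34 - 20 = -2924 - 20 = -2944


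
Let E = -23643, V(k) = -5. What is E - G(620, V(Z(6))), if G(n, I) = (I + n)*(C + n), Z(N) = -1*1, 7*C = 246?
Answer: -2985891/7 ≈ -4.2656e+5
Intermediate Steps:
C = 246/7 (C = (1/7)*246 = 246/7 ≈ 35.143)
Z(N) = -1
G(n, I) = (246/7 + n)*(I + n) (G(n, I) = (I + n)*(246/7 + n) = (246/7 + n)*(I + n))
E - G(620, V(Z(6))) = -23643 - (620**2 + (246/7)*(-5) + (246/7)*620 - 5*620) = -23643 - (384400 - 1230/7 + 152520/7 - 3100) = -23643 - 1*2820390/7 = -23643 - 2820390/7 = -2985891/7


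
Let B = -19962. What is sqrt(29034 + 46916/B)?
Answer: 4*sqrt(20084329354)/3327 ≈ 170.39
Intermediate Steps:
sqrt(29034 + 46916/B) = sqrt(29034 + 46916/(-19962)) = sqrt(29034 + 46916*(-1/19962)) = sqrt(29034 - 23458/9981) = sqrt(289764896/9981) = 4*sqrt(20084329354)/3327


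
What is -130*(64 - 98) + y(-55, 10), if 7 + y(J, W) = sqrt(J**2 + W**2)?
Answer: 4413 + 25*sqrt(5) ≈ 4468.9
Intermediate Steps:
y(J, W) = -7 + sqrt(J**2 + W**2)
-130*(64 - 98) + y(-55, 10) = -130*(64 - 98) + (-7 + sqrt((-55)**2 + 10**2)) = -130*(-34) + (-7 + sqrt(3025 + 100)) = 4420 + (-7 + sqrt(3125)) = 4420 + (-7 + 25*sqrt(5)) = 4413 + 25*sqrt(5)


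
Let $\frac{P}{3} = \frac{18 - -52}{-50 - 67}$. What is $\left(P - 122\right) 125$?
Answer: $- \frac{603500}{39} \approx -15474.0$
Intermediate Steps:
$P = - \frac{70}{39}$ ($P = 3 \frac{18 - -52}{-50 - 67} = 3 \frac{18 + 52}{-117} = 3 \cdot 70 \left(- \frac{1}{117}\right) = 3 \left(- \frac{70}{117}\right) = - \frac{70}{39} \approx -1.7949$)
$\left(P - 122\right) 125 = \left(- \frac{70}{39} - 122\right) 125 = \left(- \frac{4828}{39}\right) 125 = - \frac{603500}{39}$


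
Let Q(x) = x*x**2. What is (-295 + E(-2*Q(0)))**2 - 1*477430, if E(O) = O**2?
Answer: -390405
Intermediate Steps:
Q(x) = x**3
(-295 + E(-2*Q(0)))**2 - 1*477430 = (-295 + (-2*0**3)**2)**2 - 1*477430 = (-295 + (-2*0)**2)**2 - 477430 = (-295 + 0**2)**2 - 477430 = (-295 + 0)**2 - 477430 = (-295)**2 - 477430 = 87025 - 477430 = -390405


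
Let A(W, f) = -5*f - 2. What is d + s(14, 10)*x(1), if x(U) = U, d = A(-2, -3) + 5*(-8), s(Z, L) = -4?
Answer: -31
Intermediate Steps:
A(W, f) = -2 - 5*f
d = -27 (d = (-2 - 5*(-3)) + 5*(-8) = (-2 + 15) - 40 = 13 - 40 = -27)
d + s(14, 10)*x(1) = -27 - 4*1 = -27 - 4 = -31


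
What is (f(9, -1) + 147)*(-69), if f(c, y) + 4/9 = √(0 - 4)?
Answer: -30337/3 - 138*I ≈ -10112.0 - 138.0*I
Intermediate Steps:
f(c, y) = -4/9 + 2*I (f(c, y) = -4/9 + √(0 - 4) = -4/9 + √(-4) = -4/9 + 2*I)
(f(9, -1) + 147)*(-69) = ((-4/9 + 2*I) + 147)*(-69) = (1319/9 + 2*I)*(-69) = -30337/3 - 138*I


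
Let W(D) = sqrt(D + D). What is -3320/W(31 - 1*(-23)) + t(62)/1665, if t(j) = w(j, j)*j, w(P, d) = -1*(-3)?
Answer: 62/555 - 1660*sqrt(3)/9 ≈ -319.36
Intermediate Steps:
w(P, d) = 3
t(j) = 3*j
W(D) = sqrt(2)*sqrt(D) (W(D) = sqrt(2*D) = sqrt(2)*sqrt(D))
-3320/W(31 - 1*(-23)) + t(62)/1665 = -3320*sqrt(2)/(2*sqrt(31 - 1*(-23))) + (3*62)/1665 = -3320*sqrt(2)/(2*sqrt(31 + 23)) + 186*(1/1665) = -3320*sqrt(3)/18 + 62/555 = -1660*sqrt(3)/9 + 62/555 = 62/555 - 1660*sqrt(3)/9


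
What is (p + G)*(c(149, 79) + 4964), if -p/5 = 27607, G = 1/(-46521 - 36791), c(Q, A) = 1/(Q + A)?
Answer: -13015587720384353/18995136 ≈ -6.8521e+8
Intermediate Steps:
c(Q, A) = 1/(A + Q)
G = -1/83312 (G = 1/(-83312) = -1/83312 ≈ -1.2003e-5)
p = -138035 (p = -5*27607 = -138035)
(p + G)*(c(149, 79) + 4964) = (-138035 - 1/83312)*(1/(79 + 149) + 4964) = -11499971921*(1/228 + 4964)/83312 = -11499971921/83312*1131793/228 = -13015587720384353/18995136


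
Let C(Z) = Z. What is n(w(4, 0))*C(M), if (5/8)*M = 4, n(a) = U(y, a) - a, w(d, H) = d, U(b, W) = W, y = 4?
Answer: 0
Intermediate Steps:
n(a) = 0 (n(a) = a - a = 0)
M = 32/5 (M = (8/5)*4 = 32/5 ≈ 6.4000)
n(w(4, 0))*C(M) = 0*(32/5) = 0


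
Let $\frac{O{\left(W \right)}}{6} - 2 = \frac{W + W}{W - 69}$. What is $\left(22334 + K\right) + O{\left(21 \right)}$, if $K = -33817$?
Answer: $- \frac{45905}{4} \approx -11476.0$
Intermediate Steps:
$O{\left(W \right)} = 12 + \frac{12 W}{-69 + W}$ ($O{\left(W \right)} = 12 + 6 \frac{W + W}{W - 69} = 12 + 6 \frac{2 W}{-69 + W} = 12 + \frac{12 W}{-69 + W}$)
$\left(22334 + K\right) + O{\left(21 \right)} = \left(22334 - 33817\right) + \frac{12 \left(-69 + 2 \cdot 21\right)}{-69 + 21} = -11483 + \frac{12 \left(-69 + 42\right)}{-48} = -11483 + 12 \left(- \frac{1}{48}\right) \left(-27\right) = -11483 + \frac{27}{4} = - \frac{45905}{4}$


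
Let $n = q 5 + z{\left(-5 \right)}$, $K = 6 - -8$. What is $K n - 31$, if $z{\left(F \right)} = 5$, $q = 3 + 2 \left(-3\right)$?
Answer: $-171$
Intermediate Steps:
$q = -3$ ($q = 3 - 6 = -3$)
$K = 14$ ($K = 6 + 8 = 14$)
$n = -10$ ($n = \left(-3\right) 5 + 5 = -15 + 5 = -10$)
$K n - 31 = 14 \left(-10\right) - 31 = -140 - 31 = -171$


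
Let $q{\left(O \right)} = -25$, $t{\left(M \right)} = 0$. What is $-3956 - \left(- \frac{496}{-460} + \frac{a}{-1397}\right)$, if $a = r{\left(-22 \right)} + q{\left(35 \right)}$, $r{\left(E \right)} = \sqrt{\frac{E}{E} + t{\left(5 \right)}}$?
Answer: $- \frac{635727168}{160655} \approx -3957.1$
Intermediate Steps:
$r{\left(E \right)} = 1$ ($r{\left(E \right)} = \sqrt{\frac{E}{E} + 0} = \sqrt{1 + 0} = \sqrt{1} = 1$)
$a = -24$ ($a = 1 - 25 = -24$)
$-3956 - \left(- \frac{496}{-460} + \frac{a}{-1397}\right) = -3956 - \left(- \frac{496}{-460} - \frac{24}{-1397}\right) = -3956 - \left(\left(-496\right) \left(- \frac{1}{460}\right) - - \frac{24}{1397}\right) = -3956 - \left(\frac{124}{115} + \frac{24}{1397}\right) = -3956 - \frac{175988}{160655} = - \frac{635727168}{160655}$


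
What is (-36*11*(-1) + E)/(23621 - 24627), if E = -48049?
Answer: 47653/1006 ≈ 47.369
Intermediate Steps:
(-36*11*(-1) + E)/(23621 - 24627) = (-36*11*(-1) - 48049)/(23621 - 24627) = (-396*(-1) - 48049)/(-1006) = (396 - 48049)*(-1/1006) = -47653*(-1/1006) = 47653/1006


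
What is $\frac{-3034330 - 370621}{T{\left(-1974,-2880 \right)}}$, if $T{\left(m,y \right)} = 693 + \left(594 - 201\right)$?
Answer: $- \frac{3404951}{1086} \approx -3135.3$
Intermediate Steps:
$T{\left(m,y \right)} = 1086$ ($T{\left(m,y \right)} = 693 + 393 = 1086$)
$\frac{-3034330 - 370621}{T{\left(-1974,-2880 \right)}} = \frac{-3034330 - 370621}{1086} = \left(-3034330 - 370621\right) \frac{1}{1086} = \left(-3404951\right) \frac{1}{1086} = - \frac{3404951}{1086}$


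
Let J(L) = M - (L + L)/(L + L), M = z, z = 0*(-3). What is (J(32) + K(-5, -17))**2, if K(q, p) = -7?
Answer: 64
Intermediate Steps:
z = 0
M = 0
J(L) = -1 (J(L) = 0 - (L + L)/(L + L) = 0 - 2*L/(2*L) = 0 - 2*L*1/(2*L) = 0 - 1*1 = 0 - 1 = -1)
(J(32) + K(-5, -17))**2 = (-1 - 7)**2 = (-8)**2 = 64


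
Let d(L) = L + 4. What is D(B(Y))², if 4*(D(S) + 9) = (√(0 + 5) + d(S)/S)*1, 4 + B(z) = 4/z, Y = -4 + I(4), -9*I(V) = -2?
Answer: 1188883/14792 - 1539*√5/344 ≈ 70.370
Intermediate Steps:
d(L) = 4 + L
I(V) = 2/9 (I(V) = -⅑*(-2) = 2/9)
Y = -34/9 (Y = -4 + 2/9 = -34/9 ≈ -3.7778)
B(z) = -4 + 4/z
D(S) = -9 + √5/4 + (4 + S)/(4*S) (D(S) = -9 + ((√(0 + 5) + (4 + S)/S)*1)/4 = -9 + ((√5 + (4 + S)/S)*1)/4 = -9 + (√5 + (4 + S)/S)/4 = -9 + (√5/4 + (4 + S)/(4*S)) = -9 + √5/4 + (4 + S)/(4*S))
D(B(Y))² = (-35/4 + 1/(-4 + 4/(-34/9)) + √5/4)² = (-35/4 + 1/(-4 + 4*(-9/34)) + √5/4)² = (-35/4 + 1/(-4 - 18/17) + √5/4)² = (-35/4 + 1/(-86/17) + √5/4)² = (-35/4 - 17/86 + √5/4)² = (-1539/172 + √5/4)²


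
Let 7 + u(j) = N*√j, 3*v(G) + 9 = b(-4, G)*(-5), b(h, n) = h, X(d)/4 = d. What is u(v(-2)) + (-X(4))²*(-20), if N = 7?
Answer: -5127 + 7*√33/3 ≈ -5113.6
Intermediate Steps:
X(d) = 4*d
v(G) = 11/3 (v(G) = -3 + (-4*(-5))/3 = -3 + (⅓)*20 = -3 + 20/3 = 11/3)
u(j) = -7 + 7*√j
u(v(-2)) + (-X(4))²*(-20) = (-7 + 7*√(11/3)) + (-4*4)²*(-20) = (-7 + 7*(√33/3)) + (-1*16)²*(-20) = (-7 + 7*√33/3) + (-16)²*(-20) = (-7 + 7*√33/3) + 256*(-20) = (-7 + 7*√33/3) - 5120 = -5127 + 7*√33/3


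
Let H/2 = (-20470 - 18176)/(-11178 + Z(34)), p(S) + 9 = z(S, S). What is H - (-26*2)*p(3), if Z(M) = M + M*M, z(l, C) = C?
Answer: -759741/2497 ≈ -304.26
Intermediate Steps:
p(S) = -9 + S
Z(M) = M + M²
H = 19323/2497 (H = 2*((-20470 - 18176)/(-11178 + 34*(1 + 34))) = 2*(-38646/(-11178 + 34*35)) = 2*(-38646/(-11178 + 1190)) = 2*(-38646/(-9988)) = 2*(-38646*(-1/9988)) = 2*(19323/4994) = 19323/2497 ≈ 7.7385)
H - (-26*2)*p(3) = 19323/2497 - (-26*2)*(-9 + 3) = 19323/2497 - (-52)*(-6) = 19323/2497 - 1*312 = 19323/2497 - 312 = -759741/2497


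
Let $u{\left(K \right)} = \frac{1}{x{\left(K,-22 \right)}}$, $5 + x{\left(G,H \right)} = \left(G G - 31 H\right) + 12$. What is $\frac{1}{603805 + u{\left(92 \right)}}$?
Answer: $\frac{9153}{5526627166} \approx 1.6562 \cdot 10^{-6}$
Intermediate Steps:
$x{\left(G,H \right)} = 7 + G^{2} - 31 H$ ($x{\left(G,H \right)} = -5 + \left(\left(G G - 31 H\right) + 12\right) = -5 + \left(\left(G^{2} - 31 H\right) + 12\right) = -5 + \left(12 + G^{2} - 31 H\right) = 7 + G^{2} - 31 H$)
$u{\left(K \right)} = \frac{1}{689 + K^{2}}$ ($u{\left(K \right)} = \frac{1}{7 + K^{2} - -682} = \frac{1}{7 + K^{2} + 682} = \frac{1}{689 + K^{2}}$)
$\frac{1}{603805 + u{\left(92 \right)}} = \frac{1}{603805 + \frac{1}{689 + 92^{2}}} = \frac{1}{603805 + \frac{1}{689 + 8464}} = \frac{1}{603805 + \frac{1}{9153}} = \frac{1}{\frac{5526627166}{9153}} = \frac{9153}{5526627166}$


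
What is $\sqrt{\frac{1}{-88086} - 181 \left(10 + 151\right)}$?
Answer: $\frac{i \sqrt{226109197790922}}{88086} \approx 170.71 i$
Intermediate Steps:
$\sqrt{\frac{1}{-88086} - 181 \left(10 + 151\right)} = \sqrt{- \frac{1}{88086} - 29141} = \sqrt{- \frac{2566914127}{88086}} = \frac{i \sqrt{226109197790922}}{88086}$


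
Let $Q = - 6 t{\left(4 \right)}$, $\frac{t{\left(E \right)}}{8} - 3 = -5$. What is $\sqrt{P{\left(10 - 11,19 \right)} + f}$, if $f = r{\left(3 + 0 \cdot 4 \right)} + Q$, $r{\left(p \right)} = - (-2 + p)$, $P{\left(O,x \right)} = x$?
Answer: $\sqrt{114} \approx 10.677$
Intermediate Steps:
$t{\left(E \right)} = -16$ ($t{\left(E \right)} = 24 + 8 \left(-5\right) = 24 - 40 = -16$)
$Q = 96$ ($Q = \left(-6\right) \left(-16\right) = 96$)
$r{\left(p \right)} = 2 - p$
$f = 95$ ($f = \left(2 - \left(3 + 0 \cdot 4\right)\right) + 96 = \left(2 - \left(3 + 0\right)\right) + 96 = \left(2 - 3\right) + 96 = -1 + 96 = 95$)
$\sqrt{P{\left(10 - 11,19 \right)} + f} = \sqrt{19 + 95} = \sqrt{114}$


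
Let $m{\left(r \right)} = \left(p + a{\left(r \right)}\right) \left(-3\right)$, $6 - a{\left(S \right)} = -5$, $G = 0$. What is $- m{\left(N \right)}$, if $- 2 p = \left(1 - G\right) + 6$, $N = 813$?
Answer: $\frac{45}{2} \approx 22.5$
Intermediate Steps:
$a{\left(S \right)} = 11$ ($a{\left(S \right)} = 6 - -5 = 6 + 5 = 11$)
$p = - \frac{7}{2}$ ($p = - \frac{\left(1 - 0\right) + 6}{2} = - \frac{\left(1 + 0\right) + 6}{2} = - \frac{1 + 6}{2} = \left(- \frac{1}{2}\right) 7 = - \frac{7}{2} \approx -3.5$)
$m{\left(r \right)} = - \frac{45}{2}$ ($m{\left(r \right)} = \left(- \frac{7}{2} + 11\right) \left(-3\right) = \frac{15}{2} \left(-3\right) = - \frac{45}{2}$)
$- m{\left(N \right)} = \left(-1\right) \left(- \frac{45}{2}\right) = \frac{45}{2}$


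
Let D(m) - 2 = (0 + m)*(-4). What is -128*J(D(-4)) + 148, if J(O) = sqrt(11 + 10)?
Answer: 148 - 128*sqrt(21) ≈ -438.57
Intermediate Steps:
D(m) = 2 - 4*m (D(m) = 2 + (0 + m)*(-4) = 2 + m*(-4) = 2 - 4*m)
J(O) = sqrt(21)
-128*J(D(-4)) + 148 = -128*sqrt(21) + 148 = 148 - 128*sqrt(21)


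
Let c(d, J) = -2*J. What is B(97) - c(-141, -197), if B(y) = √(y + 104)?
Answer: -394 + √201 ≈ -379.82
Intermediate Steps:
B(y) = √(104 + y)
B(97) - c(-141, -197) = √(104 + 97) - (-2)*(-197) = √201 - 1*394 = √201 - 394 = -394 + √201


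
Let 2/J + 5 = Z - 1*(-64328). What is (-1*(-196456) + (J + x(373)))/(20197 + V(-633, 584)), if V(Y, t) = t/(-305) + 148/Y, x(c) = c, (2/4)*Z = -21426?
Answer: 271971660492655/27904563232901 ≈ 9.7465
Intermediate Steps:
Z = -42852 (Z = 2*(-21426) = -42852)
V(Y, t) = 148/Y - t/305 (V(Y, t) = t*(-1/305) + 148/Y = -t/305 + 148/Y = 148/Y - t/305)
J = 2/21471 (J = 2/(-5 + (-42852 - 1*(-64328))) = 2/(-5 + (-42852 + 64328)) = 2/(-5 + 21476) = 2/21471 ≈ 9.3149e-5)
(-1*(-196456) + (J + x(373)))/(20197 + V(-633, 584)) = (-1*(-196456) + (2/21471 + 373))/(20197 + (148/(-633) - 1/305*584)) = (196456 + 8008685/21471)/(20197 + (148*(-1/633) - 584/305)) = 4226115461/(21471*(20197 + (-148/633 - 584/305))) = 4226115461/(21471*(20197 - 414812/193065)) = 4226115461/(21471*(3898918993/193065)) = (4226115461/21471)*(193065/3898918993) = 271971660492655/27904563232901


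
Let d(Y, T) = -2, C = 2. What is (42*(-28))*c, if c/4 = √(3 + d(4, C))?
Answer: -4704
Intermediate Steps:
c = 4 (c = 4*√(3 - 2) = 4*√1 = 4*1 = 4)
(42*(-28))*c = (42*(-28))*4 = -1176*4 = -4704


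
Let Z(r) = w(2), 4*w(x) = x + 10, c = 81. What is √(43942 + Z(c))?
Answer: √43945 ≈ 209.63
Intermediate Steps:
w(x) = 5/2 + x/4 (w(x) = (x + 10)/4 = (10 + x)/4 = 5/2 + x/4)
Z(r) = 3 (Z(r) = 5/2 + (¼)*2 = 5/2 + ½ = 3)
√(43942 + Z(c)) = √(43942 + 3) = √43945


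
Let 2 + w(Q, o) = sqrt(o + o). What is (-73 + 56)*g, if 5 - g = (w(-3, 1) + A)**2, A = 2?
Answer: -51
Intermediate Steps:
w(Q, o) = -2 + sqrt(2)*sqrt(o) (w(Q, o) = -2 + sqrt(o + o) = -2 + sqrt(2*o) = -2 + sqrt(2)*sqrt(o))
g = 3 (g = 5 - ((-2 + sqrt(2)*sqrt(1)) + 2)**2 = 5 - ((-2 + sqrt(2)*1) + 2)**2 = 5 - ((-2 + sqrt(2)) + 2)**2 = 5 - (sqrt(2))**2 = 5 - 1*2 = 5 - 2 = 3)
(-73 + 56)*g = (-73 + 56)*3 = -17*3 = -51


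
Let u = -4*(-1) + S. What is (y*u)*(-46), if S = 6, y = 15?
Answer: -6900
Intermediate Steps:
u = 10 (u = -4*(-1) + 6 = 4 + 6 = 10)
(y*u)*(-46) = (15*10)*(-46) = 150*(-46) = -6900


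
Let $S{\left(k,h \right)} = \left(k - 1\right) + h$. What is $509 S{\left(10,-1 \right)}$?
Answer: $4072$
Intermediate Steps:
$S{\left(k,h \right)} = -1 + h + k$ ($S{\left(k,h \right)} = \left(-1 + k\right) + h = -1 + h + k$)
$509 S{\left(10,-1 \right)} = 509 \left(-1 - 1 + 10\right) = 509 \cdot 8 = 4072$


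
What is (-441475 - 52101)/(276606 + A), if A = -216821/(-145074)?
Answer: -71605044624/40128555665 ≈ -1.7844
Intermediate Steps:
A = 216821/145074 (A = -216821*(-1/145074) = 216821/145074 ≈ 1.4946)
(-441475 - 52101)/(276606 + A) = (-441475 - 52101)/(276606 + 216821/145074) = -493576/40128555665/145074 = -493576*145074/40128555665 = -71605044624/40128555665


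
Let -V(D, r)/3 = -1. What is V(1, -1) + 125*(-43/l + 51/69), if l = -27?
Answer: 182863/621 ≈ 294.47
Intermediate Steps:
V(D, r) = 3 (V(D, r) = -3*(-1) = 3)
V(1, -1) + 125*(-43/l + 51/69) = 3 + 125*(-43/(-27) + 51/69) = 3 + 125*(-43*(-1/27) + 51*(1/69)) = 3 + 125*(43/27 + 17/23) = 3 + 125*(1448/621) = 3 + 181000/621 = 182863/621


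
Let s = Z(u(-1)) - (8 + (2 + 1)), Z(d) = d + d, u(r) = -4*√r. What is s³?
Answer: 781 - 2392*I ≈ 781.0 - 2392.0*I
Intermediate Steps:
Z(d) = 2*d
s = -11 - 8*I (s = 2*(-4*I) - (8 + (2 + 1)) = 2*(-4*I) - (8 + 3) = -8*I - 1*11 = -8*I - 11 = -11 - 8*I ≈ -11.0 - 8.0*I)
s³ = (-11 - 8*I)³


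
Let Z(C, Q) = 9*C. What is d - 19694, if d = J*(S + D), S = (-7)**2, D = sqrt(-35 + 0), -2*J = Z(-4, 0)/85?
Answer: -1673108/85 + 18*I*sqrt(35)/85 ≈ -19684.0 + 1.2528*I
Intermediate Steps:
J = 18/85 (J = -9*(-4)/(2*85) = -(-18)/85 = -1/2*(-36/85) = 18/85 ≈ 0.21176)
D = I*sqrt(35) (D = sqrt(-35) = I*sqrt(35) ≈ 5.9161*I)
S = 49
d = 882/85 + 18*I*sqrt(35)/85 (d = 18*(49 + I*sqrt(35))/85 = 882/85 + 18*I*sqrt(35)/85 ≈ 10.376 + 1.2528*I)
d - 19694 = (882/85 + 18*I*sqrt(35)/85) - 19694 = -1673108/85 + 18*I*sqrt(35)/85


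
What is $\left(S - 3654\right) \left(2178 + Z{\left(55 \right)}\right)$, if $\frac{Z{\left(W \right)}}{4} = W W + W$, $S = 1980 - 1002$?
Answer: $-38796648$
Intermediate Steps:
$S = 978$ ($S = 1980 - 1002 = 978$)
$Z{\left(W \right)} = 4 W + 4 W^{2}$ ($Z{\left(W \right)} = 4 \left(W W + W\right) = 4 \left(W^{2} + W\right) = 4 \left(W + W^{2}\right) = 4 W + 4 W^{2}$)
$\left(S - 3654\right) \left(2178 + Z{\left(55 \right)}\right) = \left(978 - 3654\right) \left(2178 + 4 \cdot 55 \left(1 + 55\right)\right) = - 2676 \left(2178 + 4 \cdot 55 \cdot 56\right) = - 2676 \left(2178 + 12320\right) = \left(-2676\right) 14498 = -38796648$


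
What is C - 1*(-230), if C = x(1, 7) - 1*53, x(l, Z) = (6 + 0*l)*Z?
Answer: 219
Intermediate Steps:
x(l, Z) = 6*Z (x(l, Z) = (6 + 0)*Z = 6*Z)
C = -11 (C = 6*7 - 1*53 = 42 - 53 = -11)
C - 1*(-230) = -11 - 1*(-230) = -11 + 230 = 219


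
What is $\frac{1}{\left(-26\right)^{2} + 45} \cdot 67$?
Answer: $\frac{67}{721} \approx 0.092927$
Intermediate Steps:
$\frac{1}{\left(-26\right)^{2} + 45} \cdot 67 = \frac{1}{676 + 45} \cdot 67 = \frac{1}{721} \cdot 67 = \frac{67}{721}$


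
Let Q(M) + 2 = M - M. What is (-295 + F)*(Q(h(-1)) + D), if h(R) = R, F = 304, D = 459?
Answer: 4113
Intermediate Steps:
Q(M) = -2 (Q(M) = -2 + (M - M) = -2 + 0 = -2)
(-295 + F)*(Q(h(-1)) + D) = (-295 + 304)*(-2 + 459) = 9*457 = 4113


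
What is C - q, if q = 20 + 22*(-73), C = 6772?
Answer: 8358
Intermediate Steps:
q = -1586 (q = 20 - 1606 = -1586)
C - q = 6772 - 1*(-1586) = 6772 + 1586 = 8358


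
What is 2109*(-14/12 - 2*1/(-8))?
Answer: -7733/4 ≈ -1933.3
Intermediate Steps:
2109*(-14/12 - 2*1/(-8)) = 2109*(-14*1/12 - 2*(-⅛)) = 2109*(-7/6 + ¼) = 2109*(-11/12) = -7733/4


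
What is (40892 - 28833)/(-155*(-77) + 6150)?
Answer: 12059/18085 ≈ 0.66680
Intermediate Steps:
(40892 - 28833)/(-155*(-77) + 6150) = 12059/(11935 + 6150) = 12059/18085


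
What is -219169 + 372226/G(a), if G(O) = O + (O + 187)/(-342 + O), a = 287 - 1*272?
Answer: -909033905/4703 ≈ -1.9329e+5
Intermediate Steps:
a = 15 (a = 287 - 272 = 15)
G(O) = O + (187 + O)/(-342 + O)
-219169 + 372226/G(a) = -219169 + 372226/(((187 + 15**2 - 341*15)/(-342 + 15))) = -219169 + 372226/(((187 + 225 - 5115)/(-327))) = -219169 + 372226/((-1/327*(-4703))) = -219169 + 372226/(4703/327) = -219169 + 372226*(327/4703) = -219169 + 121717902/4703 = -909033905/4703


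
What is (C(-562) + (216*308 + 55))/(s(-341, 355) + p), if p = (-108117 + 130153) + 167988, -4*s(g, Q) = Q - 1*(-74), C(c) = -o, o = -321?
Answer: 267616/759667 ≈ 0.35228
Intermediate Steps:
C(c) = 321 (C(c) = -1*(-321) = 321)
s(g, Q) = -37/2 - Q/4 (s(g, Q) = -(Q - 1*(-74))/4 = -(Q + 74)/4 = -(74 + Q)/4 = -37/2 - Q/4)
p = 190024 (p = 22036 + 167988 = 190024)
(C(-562) + (216*308 + 55))/(s(-341, 355) + p) = (321 + (216*308 + 55))/((-37/2 - ¼*355) + 190024) = (321 + (66528 + 55))/((-37/2 - 355/4) + 190024) = (321 + 66583)/(-429/4 + 190024) = 66904/(759667/4) = 66904*(4/759667) = 267616/759667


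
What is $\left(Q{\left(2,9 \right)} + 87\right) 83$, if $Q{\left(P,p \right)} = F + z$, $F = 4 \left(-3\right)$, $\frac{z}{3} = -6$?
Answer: $4731$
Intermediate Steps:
$z = -18$ ($z = 3 \left(-6\right) = -18$)
$F = -12$
$Q{\left(P,p \right)} = -30$ ($Q{\left(P,p \right)} = -12 - 18 = -30$)
$\left(Q{\left(2,9 \right)} + 87\right) 83 = \left(-30 + 87\right) 83 = 57 \cdot 83 = 4731$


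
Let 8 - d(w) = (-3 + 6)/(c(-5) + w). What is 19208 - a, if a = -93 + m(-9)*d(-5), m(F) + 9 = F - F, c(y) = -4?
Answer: 19376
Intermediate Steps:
m(F) = -9 (m(F) = -9 + (F - F) = -9 + 0 = -9)
d(w) = 8 - 3/(-4 + w) (d(w) = 8 - (-3 + 6)/(-4 + w) = 8 - 3/(-4 + w))
a = -168 (a = -93 - 9*(-35 + 8*(-5))/(-4 - 5) = -93 - 9*(-35 - 40)/(-9) = -93 - (-1)*(-75) = -93 - 9*25/3 = -93 - 75 = -168)
19208 - a = 19208 - 1*(-168) = 19208 + 168 = 19376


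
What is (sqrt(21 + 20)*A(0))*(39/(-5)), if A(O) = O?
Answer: 0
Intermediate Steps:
(sqrt(21 + 20)*A(0))*(39/(-5)) = (sqrt(21 + 20)*0)*(39/(-5)) = (sqrt(41)*0)*(39*(-1/5)) = 0*(-39/5) = 0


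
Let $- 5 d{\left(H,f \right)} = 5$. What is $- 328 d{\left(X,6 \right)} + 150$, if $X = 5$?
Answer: $478$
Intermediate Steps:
$d{\left(H,f \right)} = -1$ ($d{\left(H,f \right)} = \left(- \frac{1}{5}\right) 5 = -1$)
$- 328 d{\left(X,6 \right)} + 150 = \left(-328\right) \left(-1\right) + 150 = 328 + 150 = 478$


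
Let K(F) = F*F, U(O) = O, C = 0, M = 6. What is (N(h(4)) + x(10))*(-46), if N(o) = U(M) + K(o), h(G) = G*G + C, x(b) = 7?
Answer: -12374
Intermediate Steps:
h(G) = G² (h(G) = G*G + 0 = G² + 0 = G²)
K(F) = F²
N(o) = 6 + o²
(N(h(4)) + x(10))*(-46) = ((6 + (4²)²) + 7)*(-46) = ((6 + 16²) + 7)*(-46) = ((6 + 256) + 7)*(-46) = (262 + 7)*(-46) = 269*(-46) = -12374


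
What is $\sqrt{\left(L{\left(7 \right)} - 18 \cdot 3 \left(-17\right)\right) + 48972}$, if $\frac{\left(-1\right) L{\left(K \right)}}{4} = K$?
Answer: $\sqrt{49862} \approx 223.3$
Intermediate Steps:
$L{\left(K \right)} = - 4 K$
$\sqrt{\left(L{\left(7 \right)} - 18 \cdot 3 \left(-17\right)\right) + 48972} = \sqrt{\left(\left(-4\right) 7 - 18 \cdot 3 \left(-17\right)\right) + 48972} = \sqrt{\left(-28 - -918\right) + 48972} = \sqrt{\left(-28 + 918\right) + 48972} = \sqrt{890 + 48972} = \sqrt{49862}$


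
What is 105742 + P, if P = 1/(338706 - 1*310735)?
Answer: 2957709483/27971 ≈ 1.0574e+5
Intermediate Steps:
P = 1/27971 (P = 1/(338706 - 310735) = 1/27971 ≈ 3.5751e-5)
105742 + P = 105742 + 1/27971 = 2957709483/27971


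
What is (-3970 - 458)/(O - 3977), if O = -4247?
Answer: 1107/2056 ≈ 0.53842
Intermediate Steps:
(-3970 - 458)/(O - 3977) = (-3970 - 458)/(-4247 - 3977) = -4428/(-8224) = -4428*(-1/8224) = 1107/2056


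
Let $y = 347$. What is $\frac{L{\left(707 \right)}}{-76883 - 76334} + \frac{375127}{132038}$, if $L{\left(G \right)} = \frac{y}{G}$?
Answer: $\frac{40635368509027}{14302939635922} \approx 2.841$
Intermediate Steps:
$L{\left(G \right)} = \frac{347}{G}$
$\frac{L{\left(707 \right)}}{-76883 - 76334} + \frac{375127}{132038} = \frac{347 \cdot \frac{1}{707}}{-76883 - 76334} + \frac{375127}{132038} = \frac{347 \cdot \frac{1}{707}}{-76883 - 76334} + 375127 \cdot \frac{1}{132038} = \frac{347}{707 \left(-153217\right)} + \frac{375127}{132038} = \frac{347}{707} \left(- \frac{1}{153217}\right) + \frac{375127}{132038} = - \frac{347}{108324419} + \frac{375127}{132038} = \frac{40635368509027}{14302939635922}$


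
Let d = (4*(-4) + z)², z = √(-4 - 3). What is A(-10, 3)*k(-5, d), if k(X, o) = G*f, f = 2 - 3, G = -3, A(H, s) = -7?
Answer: -21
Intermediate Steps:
z = I*√7 (z = √(-7) = I*√7 ≈ 2.6458*I)
f = -1
d = (-16 + I*√7)² (d = (4*(-4) + I*√7)² = (-16 + I*√7)² ≈ 249.0 - 84.664*I)
k(X, o) = 3 (k(X, o) = -3*(-1) = 3)
A(-10, 3)*k(-5, d) = -7*3 = -21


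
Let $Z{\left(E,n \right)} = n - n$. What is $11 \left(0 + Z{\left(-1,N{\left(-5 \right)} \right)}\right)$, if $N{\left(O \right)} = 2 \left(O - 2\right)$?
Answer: $0$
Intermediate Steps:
$N{\left(O \right)} = -4 + 2 O$ ($N{\left(O \right)} = 2 \left(-2 + O\right) = -4 + 2 O$)
$Z{\left(E,n \right)} = 0$
$11 \left(0 + Z{\left(-1,N{\left(-5 \right)} \right)}\right) = 11 \left(0 + 0\right) = 11 \cdot 0 = 0$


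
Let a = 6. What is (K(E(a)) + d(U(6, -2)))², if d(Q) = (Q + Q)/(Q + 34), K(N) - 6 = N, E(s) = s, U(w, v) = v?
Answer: 9025/64 ≈ 141.02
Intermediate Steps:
K(N) = 6 + N
d(Q) = 2*Q/(34 + Q) (d(Q) = (2*Q)/(34 + Q) = 2*Q/(34 + Q))
(K(E(a)) + d(U(6, -2)))² = ((6 + 6) + 2*(-2)/(34 - 2))² = (12 + 2*(-2)/32)² = (12 + 2*(-2)*(1/32))² = (12 - ⅛)² = (95/8)² = 9025/64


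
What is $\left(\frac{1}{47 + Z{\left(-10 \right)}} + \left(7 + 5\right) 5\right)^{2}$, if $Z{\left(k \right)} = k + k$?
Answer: $\frac{2627641}{729} \approx 3604.4$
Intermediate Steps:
$Z{\left(k \right)} = 2 k$
$\left(\frac{1}{47 + Z{\left(-10 \right)}} + \left(7 + 5\right) 5\right)^{2} = \left(\frac{1}{47 + 2 \left(-10\right)} + \left(7 + 5\right) 5\right)^{2} = \left(\frac{1}{47 - 20} + 12 \cdot 5\right)^{2} = \left(\frac{1}{27} + 60\right)^{2} = \left(\frac{1621}{27}\right)^{2} = \frac{2627641}{729}$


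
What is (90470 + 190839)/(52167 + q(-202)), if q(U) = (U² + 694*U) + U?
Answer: -281309/47419 ≈ -5.9324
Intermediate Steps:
q(U) = U² + 695*U
(90470 + 190839)/(52167 + q(-202)) = (90470 + 190839)/(52167 - 202*(695 - 202)) = 281309/(52167 - 202*493) = 281309/(52167 - 99586) = 281309/(-47419) = 281309*(-1/47419) = -281309/47419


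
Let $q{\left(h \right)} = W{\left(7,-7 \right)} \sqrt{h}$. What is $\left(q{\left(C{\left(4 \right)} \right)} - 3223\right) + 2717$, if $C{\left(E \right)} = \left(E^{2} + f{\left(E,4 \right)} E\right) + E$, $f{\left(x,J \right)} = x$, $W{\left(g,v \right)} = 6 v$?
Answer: $-758$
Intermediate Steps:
$C{\left(E \right)} = E + 2 E^{2}$ ($C{\left(E \right)} = \left(E^{2} + E E\right) + E = \left(E^{2} + E^{2}\right) + E = 2 E^{2} + E = E + 2 E^{2}$)
$q{\left(h \right)} = - 42 \sqrt{h}$ ($q{\left(h \right)} = 6 \left(-7\right) \sqrt{h} = - 42 \sqrt{h}$)
$\left(q{\left(C{\left(4 \right)} \right)} - 3223\right) + 2717 = \left(- 42 \sqrt{4 \left(1 + 2 \cdot 4\right)} - 3223\right) + 2717 = \left(- 42 \sqrt{4 \left(1 + 8\right)} - 3223\right) + 2717 = \left(- 42 \sqrt{4 \cdot 9} - 3223\right) + 2717 = \left(- 42 \sqrt{36} - 3223\right) + 2717 = \left(\left(-42\right) 6 - 3223\right) + 2717 = \left(-252 - 3223\right) + 2717 = -3475 + 2717 = -758$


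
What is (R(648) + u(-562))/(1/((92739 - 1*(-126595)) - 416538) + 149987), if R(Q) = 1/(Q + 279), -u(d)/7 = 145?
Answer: -185550032416/27418839693669 ≈ -0.0067672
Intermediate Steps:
u(d) = -1015 (u(d) = -7*145 = -1015)
R(Q) = 1/(279 + Q)
(R(648) + u(-562))/(1/((92739 - 1*(-126595)) - 416538) + 149987) = (1/(279 + 648) - 1015)/(1/((92739 - 1*(-126595)) - 416538) + 149987) = (1/927 - 1015)/(1/((92739 + 126595) - 416538) + 149987) = (1/927 - 1015)/(1/(219334 - 416538) + 149987) = -940904/(927*(1/(-197204) + 149987)) = -940904/(927*(-1/197204 + 149987)) = -940904/(927*29578036347/197204) = -940904/927*197204/29578036347 = -185550032416/27418839693669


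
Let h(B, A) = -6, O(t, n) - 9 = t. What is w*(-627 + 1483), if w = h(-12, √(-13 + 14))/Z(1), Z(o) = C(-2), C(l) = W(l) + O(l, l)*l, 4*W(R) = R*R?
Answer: 5136/13 ≈ 395.08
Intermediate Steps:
W(R) = R²/4 (W(R) = (R*R)/4 = R²/4)
O(t, n) = 9 + t
C(l) = l²/4 + l*(9 + l) (C(l) = l²/4 + (9 + l)*l = l²/4 + l*(9 + l))
Z(o) = -13 (Z(o) = (¼)*(-2)*(36 + 5*(-2)) = (¼)*(-2)*(36 - 10) = (¼)*(-2)*26 = -13)
w = 6/13 (w = -6/(-13) = -6*(-1/13) = 6/13 ≈ 0.46154)
w*(-627 + 1483) = 6*(-627 + 1483)/13 = (6/13)*856 = 5136/13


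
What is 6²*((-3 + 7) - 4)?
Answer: 0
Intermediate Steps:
6²*((-3 + 7) - 4) = 36*(4 - 4) = 36*0 = 0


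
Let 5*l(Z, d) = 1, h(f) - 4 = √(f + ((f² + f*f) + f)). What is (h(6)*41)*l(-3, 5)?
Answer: 164/5 + 82*√21/5 ≈ 107.95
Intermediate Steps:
h(f) = 4 + √(2*f + 2*f²) (h(f) = 4 + √(f + ((f² + f*f) + f)) = 4 + √(f + ((f² + f²) + f)) = 4 + √(f + (2*f² + f)) = 4 + √(f + (f + 2*f²)) = 4 + √(2*f + 2*f²))
l(Z, d) = ⅕ (l(Z, d) = (⅕)*1 = ⅕)
(h(6)*41)*l(-3, 5) = ((4 + √2*√(6*(1 + 6)))*41)*(⅕) = ((4 + √2*√(6*7))*41)*(⅕) = ((4 + √2*√42)*41)*(⅕) = ((4 + 2*√21)*41)*(⅕) = (164 + 82*√21)*(⅕) = 164/5 + 82*√21/5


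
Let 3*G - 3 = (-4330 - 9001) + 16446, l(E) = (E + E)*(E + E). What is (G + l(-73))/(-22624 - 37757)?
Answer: -67066/181143 ≈ -0.37024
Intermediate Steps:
l(E) = 4*E² (l(E) = (2*E)*(2*E) = 4*E²)
G = 3118/3 (G = 1 + ((-4330 - 9001) + 16446)/3 = 1 + (-13331 + 16446)/3 = 1 + (⅓)*3115 = 1 + 3115/3 = 3118/3 ≈ 1039.3)
(G + l(-73))/(-22624 - 37757) = (3118/3 + 4*(-73)²)/(-22624 - 37757) = (3118/3 + 4*5329)/(-60381) = (3118/3 + 21316)*(-1/60381) = (67066/3)*(-1/60381) = -67066/181143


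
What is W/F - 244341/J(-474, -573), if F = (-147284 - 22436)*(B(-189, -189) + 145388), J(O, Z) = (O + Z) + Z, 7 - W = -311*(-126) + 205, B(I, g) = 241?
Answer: 1863941302159/12358076940 ≈ 150.83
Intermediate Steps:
W = -39384 (W = 7 - (-311*(-126) + 205) = 7 - (39186 + 205) = 7 - 1*39391 = 7 - 39391 = -39384)
J(O, Z) = O + 2*Z
F = -24716153880 (F = (-147284 - 22436)*(241 + 145388) = -169720*145629 = -24716153880)
W/F - 244341/J(-474, -573) = -39384/(-24716153880) - 244341/(-474 + 2*(-573)) = -39384*(-1/24716153880) - 244341/(-474 - 1146) = 547/343279915 - 244341/(-1620) = 547/343279915 - 244341*(-1/1620) = 547/343279915 + 27149/180 = 1863941302159/12358076940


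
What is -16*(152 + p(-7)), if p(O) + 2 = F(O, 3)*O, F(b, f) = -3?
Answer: -2736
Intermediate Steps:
p(O) = -2 - 3*O
-16*(152 + p(-7)) = -16*(152 + (-2 - 3*(-7))) = -16*(152 + (-2 + 21)) = -16*(152 + 19) = -16*171 = -2736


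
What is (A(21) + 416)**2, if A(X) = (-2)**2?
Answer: 176400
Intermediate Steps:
A(X) = 4
(A(21) + 416)**2 = (4 + 416)**2 = 420**2 = 176400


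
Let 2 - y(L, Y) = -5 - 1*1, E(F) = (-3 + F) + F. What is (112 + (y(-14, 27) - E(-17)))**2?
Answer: 24649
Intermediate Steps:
E(F) = -3 + 2*F
y(L, Y) = 8 (y(L, Y) = 2 - (-5 - 1*1) = 2 - (-5 - 1) = 2 - 1*(-6) = 2 + 6 = 8)
(112 + (y(-14, 27) - E(-17)))**2 = (112 + (8 - (-3 + 2*(-17))))**2 = (112 + (8 - (-3 - 34)))**2 = (112 + (8 - 1*(-37)))**2 = (112 + (8 + 37))**2 = (112 + 45)**2 = 157**2 = 24649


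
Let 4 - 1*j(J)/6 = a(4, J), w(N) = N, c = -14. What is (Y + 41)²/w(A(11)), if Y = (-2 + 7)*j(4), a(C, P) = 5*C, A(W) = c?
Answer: -192721/14 ≈ -13766.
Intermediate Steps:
A(W) = -14
j(J) = -96 (j(J) = 24 - 30*4 = 24 - 6*20 = 24 - 120 = -96)
Y = -480 (Y = (-2 + 7)*(-96) = 5*(-96) = -480)
(Y + 41)²/w(A(11)) = (-480 + 41)²/(-14) = (-439)²*(-1/14) = 192721*(-1/14) = -192721/14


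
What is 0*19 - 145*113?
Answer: -16385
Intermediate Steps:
0*19 - 145*113 = 0 - 16385 = -16385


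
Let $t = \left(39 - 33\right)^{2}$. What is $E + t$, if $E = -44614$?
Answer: $-44578$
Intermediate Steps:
$t = 36$ ($t = 6^{2} = 36$)
$E + t = -44614 + 36 = -44578$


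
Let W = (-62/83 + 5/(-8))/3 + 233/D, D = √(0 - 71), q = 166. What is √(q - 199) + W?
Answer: -911/1992 + I*√33 - 233*I*√71/71 ≈ -0.45733 - 21.907*I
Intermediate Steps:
D = I*√71 (D = √(-71) = I*√71 ≈ 8.4261*I)
W = -911/1992 - 233*I*√71/71 (W = (-62/83 + 5/(-8))/3 + 233/((I*√71)) = (-62*1/83 + 5*(-⅛))*(⅓) + 233*(-I*√71/71) = (-62/83 - 5/8)*(⅓) - 233*I*√71/71 = -911/664*⅓ - 233*I*√71/71 = -911/1992 - 233*I*√71/71 ≈ -0.45733 - 27.652*I)
√(q - 199) + W = √(166 - 199) + (-911/1992 - 233*I*√71/71) = √(-33) + (-911/1992 - 233*I*√71/71) = I*√33 + (-911/1992 - 233*I*√71/71) = -911/1992 + I*√33 - 233*I*√71/71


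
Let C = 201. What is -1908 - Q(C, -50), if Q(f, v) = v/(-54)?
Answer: -51541/27 ≈ -1908.9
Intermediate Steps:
Q(f, v) = -v/54 (Q(f, v) = v*(-1/54) = -v/54)
-1908 - Q(C, -50) = -1908 - (-1)*(-50)/54 = -1908 - 1*25/27 = -1908 - 25/27 = -51541/27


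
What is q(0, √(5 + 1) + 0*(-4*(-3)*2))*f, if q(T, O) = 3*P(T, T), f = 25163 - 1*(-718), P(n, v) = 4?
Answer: 310572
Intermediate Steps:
f = 25881 (f = 25163 + 718 = 25881)
q(T, O) = 12 (q(T, O) = 3*4 = 12)
q(0, √(5 + 1) + 0*(-4*(-3)*2))*f = 12*25881 = 310572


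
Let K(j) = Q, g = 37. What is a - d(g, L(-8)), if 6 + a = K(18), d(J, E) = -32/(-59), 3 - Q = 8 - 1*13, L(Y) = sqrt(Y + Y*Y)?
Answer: 86/59 ≈ 1.4576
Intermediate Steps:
L(Y) = sqrt(Y + Y**2)
Q = 8 (Q = 3 - (8 - 1*13) = 3 - (8 - 13) = 3 - 1*(-5) = 3 + 5 = 8)
K(j) = 8
d(J, E) = 32/59 (d(J, E) = -32*(-1/59) = 32/59)
a = 2 (a = -6 + 8 = 2)
a - d(g, L(-8)) = 2 - 1*32/59 = 2 - 32/59 = 86/59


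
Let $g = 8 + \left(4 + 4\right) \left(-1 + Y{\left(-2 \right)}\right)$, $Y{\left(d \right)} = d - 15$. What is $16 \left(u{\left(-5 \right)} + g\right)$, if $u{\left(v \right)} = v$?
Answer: $-2256$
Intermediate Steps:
$Y{\left(d \right)} = -15 + d$ ($Y{\left(d \right)} = d - 15 = -15 + d$)
$g = -136$ ($g = 8 + \left(4 + 4\right) \left(-1 - 17\right) = 8 + 8 \left(-1 - 17\right) = 8 + 8 \left(-18\right) = 8 - 144 = -136$)
$16 \left(u{\left(-5 \right)} + g\right) = 16 \left(-5 - 136\right) = 16 \left(-141\right) = -2256$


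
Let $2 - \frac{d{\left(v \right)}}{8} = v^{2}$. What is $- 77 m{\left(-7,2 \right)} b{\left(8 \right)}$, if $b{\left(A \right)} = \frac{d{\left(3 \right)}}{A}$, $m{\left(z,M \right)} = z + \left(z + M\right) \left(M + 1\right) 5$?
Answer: $-44198$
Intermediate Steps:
$m{\left(z,M \right)} = z + 5 \left(1 + M\right) \left(M + z\right)$ ($m{\left(z,M \right)} = z + \left(M + z\right) \left(1 + M\right) 5 = z + \left(1 + M\right) \left(M + z\right) 5 = z + 5 \left(1 + M\right) \left(M + z\right)$)
$d{\left(v \right)} = 16 - 8 v^{2}$
$b{\left(A \right)} = - \frac{56}{A}$ ($b{\left(A \right)} = \frac{16 - 8 \cdot 3^{2}}{A} = \frac{16 - 72}{A} = - \frac{56}{A}$)
$- 77 m{\left(-7,2 \right)} b{\left(8 \right)} = - 77 \left(5 \cdot 2 + 5 \cdot 2^{2} + 6 \left(-7\right) + 5 \cdot 2 \left(-7\right)\right) \left(- \frac{56}{8}\right) = - 77 \left(10 + 5 \cdot 4 - 42 - 70\right) \left(\left(-56\right) \frac{1}{8}\right) = - 77 \left(10 + 20 - 42 - 70\right) \left(-7\right) = \left(-77\right) \left(-82\right) \left(-7\right) = 6314 \left(-7\right) = -44198$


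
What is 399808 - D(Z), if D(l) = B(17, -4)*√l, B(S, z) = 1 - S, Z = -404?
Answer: 399808 + 32*I*√101 ≈ 3.9981e+5 + 321.6*I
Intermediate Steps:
D(l) = -16*√l (D(l) = (1 - 1*17)*√l = (1 - 17)*√l = -16*√l)
399808 - D(Z) = 399808 - (-16)*√(-404) = 399808 - (-16)*2*I*√101 = 399808 - (-32)*I*√101 = 399808 + 32*I*√101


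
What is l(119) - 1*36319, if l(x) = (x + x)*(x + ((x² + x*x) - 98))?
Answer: 6709315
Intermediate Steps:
l(x) = 2*x*(-98 + x + 2*x²) (l(x) = (2*x)*(x + ((x² + x²) - 98)) = (2*x)*(x + (2*x² - 98)) = (2*x)*(x + (-98 + 2*x²)) = (2*x)*(-98 + x + 2*x²) = 2*x*(-98 + x + 2*x²))
l(119) - 1*36319 = 2*119*(-98 + 119 + 2*119²) - 1*36319 = 2*119*(-98 + 119 + 2*14161) - 36319 = 2*119*(-98 + 119 + 28322) - 36319 = 2*119*28343 - 36319 = 6745634 - 36319 = 6709315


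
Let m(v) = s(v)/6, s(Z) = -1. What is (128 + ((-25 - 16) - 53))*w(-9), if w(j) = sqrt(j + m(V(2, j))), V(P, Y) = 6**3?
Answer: 17*I*sqrt(330)/3 ≈ 102.94*I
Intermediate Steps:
V(P, Y) = 216
m(v) = -1/6
w(j) = sqrt(-1/6 + j) (w(j) = sqrt(j - 1/6) = sqrt(-1/6 + j))
(128 + ((-25 - 16) - 53))*w(-9) = (128 + ((-25 - 16) - 53))*(sqrt(-6 + 36*(-9))/6) = (128 + (-41 - 53))*(sqrt(-6 - 324)/6) = (128 - 94)*(sqrt(-330)/6) = 34*((I*sqrt(330))/6) = 34*(I*sqrt(330)/6) = 17*I*sqrt(330)/3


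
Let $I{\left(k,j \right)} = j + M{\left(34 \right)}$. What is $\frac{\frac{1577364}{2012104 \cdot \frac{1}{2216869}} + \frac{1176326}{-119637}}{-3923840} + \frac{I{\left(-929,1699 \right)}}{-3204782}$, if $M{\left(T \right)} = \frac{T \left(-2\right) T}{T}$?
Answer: $- \frac{23968686085232653292881}{54055226869034772407040} \approx -0.44341$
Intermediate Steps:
$M{\left(T \right)} = - 2 T$ ($M{\left(T \right)} = \frac{- 2 T T}{T} = \frac{\left(-2\right) T^{2}}{T} = - 2 T$)
$I{\left(k,j \right)} = -68 + j$ ($I{\left(k,j \right)} = j - 68 = -68 + j$)
$\frac{\frac{1577364}{2012104 \cdot \frac{1}{2216869}} + \frac{1176326}{-119637}}{-3923840} + \frac{I{\left(-929,1699 \right)}}{-3204782} = \frac{\frac{1577364}{2012104 \cdot \frac{1}{2216869}} + \frac{1176326}{-119637}}{-3923840} + \frac{-68 + 1699}{-3204782} = \left(\frac{1577364}{2012104 \cdot \frac{1}{2216869}} + 1176326 \left(- \frac{1}{119637}\right)\right) \left(- \frac{1}{3923840}\right) + 1631 \left(- \frac{1}{3204782}\right) = \left(\frac{1577364}{\frac{2012104}{2216869}} - \frac{1176326}{119637}\right) \left(- \frac{1}{3923840}\right) - \frac{233}{457826} = \left(1577364 \cdot \frac{2216869}{2012104} - \frac{1176326}{119637}\right) \left(- \frac{1}{3923840}\right) - \frac{233}{457826} = \left(\frac{874202338329}{503026} - \frac{1176326}{119637}\right) \left(- \frac{1}{3923840}\right) - \frac{233}{457826} = \frac{104586353428104097}{60180521562} \left(- \frac{1}{3923840}\right) - \frac{233}{457826} = - \frac{104586353428104097}{236138737725838080} - \frac{233}{457826} = - \frac{23968686085232653292881}{54055226869034772407040}$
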